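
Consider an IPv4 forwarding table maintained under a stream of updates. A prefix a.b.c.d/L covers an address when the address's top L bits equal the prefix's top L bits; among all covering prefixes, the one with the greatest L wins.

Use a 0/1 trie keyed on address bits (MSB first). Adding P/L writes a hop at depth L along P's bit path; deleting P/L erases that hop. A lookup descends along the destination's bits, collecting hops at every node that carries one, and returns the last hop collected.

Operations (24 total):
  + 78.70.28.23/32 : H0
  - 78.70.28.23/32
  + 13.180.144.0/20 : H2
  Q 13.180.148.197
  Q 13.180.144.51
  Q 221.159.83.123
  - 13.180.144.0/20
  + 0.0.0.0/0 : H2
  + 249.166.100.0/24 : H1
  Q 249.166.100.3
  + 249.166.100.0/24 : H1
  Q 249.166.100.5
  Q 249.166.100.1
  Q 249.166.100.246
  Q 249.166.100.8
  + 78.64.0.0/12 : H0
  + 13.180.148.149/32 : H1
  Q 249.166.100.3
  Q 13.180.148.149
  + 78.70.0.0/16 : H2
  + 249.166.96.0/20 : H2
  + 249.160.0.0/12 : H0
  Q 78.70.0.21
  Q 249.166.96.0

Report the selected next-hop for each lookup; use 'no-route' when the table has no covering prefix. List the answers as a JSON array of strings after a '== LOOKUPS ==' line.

Trace:
  + 78.70.28.23/32 (H0) depth=32
  del 78.70.28.23/32 (clear depth 32)
  + 13.180.144.0/20 (H2) depth=20
  lookup 13.180.148.197: bits 00001101101101001001 walk d0:-→d1:-→d2:-→d3:-→d4:-→d5:-→d6:-→d7:-→d8:-→d9:-→d10:-→d11:-→d12:-→d13:-→d14:-→d15:-→d16:-→d17:-→d18:-→d19:-→d20:H2 -> H2
  lookup 13.180.144.51: bits 00001101101101001001 walk d0:-→d1:-→d2:-→d3:-→d4:-→d5:-→d6:-→d7:-→d8:-→d9:-→d10:-→d11:-→d12:-→d13:-→d14:-→d15:-→d16:-→d17:-→d18:-→d19:-→d20:H2 -> H2
  lookup 221.159.83.123: bits ε walk d0:- -> no-route
  del 13.180.144.0/20 (clear depth 20)
  + 0.0.0.0/0 (H2) depth=0
  + 249.166.100.0/24 (H1) depth=24
  lookup 249.166.100.3: bits 111110011010011001100100 walk d0:H2→d1:-→d2:-→d3:-→d4:-→d5:-→d6:-→d7:-→d8:-→d9:-→d10:-→d11:-→d12:-→d13:-→d14:-→d15:-→d16:-→d17:-→d18:-→d19:-→d20:-→d21:-→d22:-→d23:-→d24:H1 -> H1
  + 249.166.100.0/24 (H1) depth=24
  lookup 249.166.100.5: bits 111110011010011001100100 walk d0:H2→d1:-→d2:-→d3:-→d4:-→d5:-→d6:-→d7:-→d8:-→d9:-→d10:-→d11:-→d12:-→d13:-→d14:-→d15:-→d16:-→d17:-→d18:-→d19:-→d20:-→d21:-→d22:-→d23:-→d24:H1 -> H1
  lookup 249.166.100.1: bits 111110011010011001100100 walk d0:H2→d1:-→d2:-→d3:-→d4:-→d5:-→d6:-→d7:-→d8:-→d9:-→d10:-→d11:-→d12:-→d13:-→d14:-→d15:-→d16:-→d17:-→d18:-→d19:-→d20:-→d21:-→d22:-→d23:-→d24:H1 -> H1
  lookup 249.166.100.246: bits 111110011010011001100100 walk d0:H2→d1:-→d2:-→d3:-→d4:-→d5:-→d6:-→d7:-→d8:-→d9:-→d10:-→d11:-→d12:-→d13:-→d14:-→d15:-→d16:-→d17:-→d18:-→d19:-→d20:-→d21:-→d22:-→d23:-→d24:H1 -> H1
  lookup 249.166.100.8: bits 111110011010011001100100 walk d0:H2→d1:-→d2:-→d3:-→d4:-→d5:-→d6:-→d7:-→d8:-→d9:-→d10:-→d11:-→d12:-→d13:-→d14:-→d15:-→d16:-→d17:-→d18:-→d19:-→d20:-→d21:-→d22:-→d23:-→d24:H1 -> H1
  + 78.64.0.0/12 (H0) depth=12
  + 13.180.148.149/32 (H1) depth=32
  lookup 249.166.100.3: bits 111110011010011001100100 walk d0:H2→d1:-→d2:-→d3:-→d4:-→d5:-→d6:-→d7:-→d8:-→d9:-→d10:-→d11:-→d12:-→d13:-→d14:-→d15:-→d16:-→d17:-→d18:-→d19:-→d20:-→d21:-→d22:-→d23:-→d24:H1 -> H1
  lookup 13.180.148.149: bits 00001101101101001001010010010101 walk d0:H2→d1:-→d2:-→d3:-→d4:-→d5:-→d6:-→d7:-→d8:-→d9:-→d10:-→d11:-→d12:-→d13:-→d14:-→d15:-→d16:-→d17:-→d18:-→d19:-→d20:-→d21:-→d22:-→d23:-→d24:-→d25:-→d26:-→d27:-→d28:-→d29:-→d30:-→d31:-→d32:H1 -> H1
  + 78.70.0.0/16 (H2) depth=16
  + 249.166.96.0/20 (H2) depth=20
  + 249.160.0.0/12 (H0) depth=12
  lookup 78.70.0.21: bits 0100111001000110000 walk d0:H2→d1:-→d2:-→d3:-→d4:-→d5:-→d6:-→d7:-→d8:-→d9:-→d10:-→d11:-→d12:H0→d13:-→d14:-→d15:-→d16:H2→d17:-→d18:-→d19:- -> H2
  lookup 249.166.96.0: bits 111110011010011001100 walk d0:H2→d1:-→d2:-→d3:-→d4:-→d5:-→d6:-→d7:-→d8:-→d9:-→d10:-→d11:-→d12:H0→d13:-→d14:-→d15:-→d16:-→d17:-→d18:-→d19:-→d20:H2→d21:- -> H2

== LOOKUPS ==
["H2","H2","no-route","H1","H1","H1","H1","H1","H1","H1","H2","H2"]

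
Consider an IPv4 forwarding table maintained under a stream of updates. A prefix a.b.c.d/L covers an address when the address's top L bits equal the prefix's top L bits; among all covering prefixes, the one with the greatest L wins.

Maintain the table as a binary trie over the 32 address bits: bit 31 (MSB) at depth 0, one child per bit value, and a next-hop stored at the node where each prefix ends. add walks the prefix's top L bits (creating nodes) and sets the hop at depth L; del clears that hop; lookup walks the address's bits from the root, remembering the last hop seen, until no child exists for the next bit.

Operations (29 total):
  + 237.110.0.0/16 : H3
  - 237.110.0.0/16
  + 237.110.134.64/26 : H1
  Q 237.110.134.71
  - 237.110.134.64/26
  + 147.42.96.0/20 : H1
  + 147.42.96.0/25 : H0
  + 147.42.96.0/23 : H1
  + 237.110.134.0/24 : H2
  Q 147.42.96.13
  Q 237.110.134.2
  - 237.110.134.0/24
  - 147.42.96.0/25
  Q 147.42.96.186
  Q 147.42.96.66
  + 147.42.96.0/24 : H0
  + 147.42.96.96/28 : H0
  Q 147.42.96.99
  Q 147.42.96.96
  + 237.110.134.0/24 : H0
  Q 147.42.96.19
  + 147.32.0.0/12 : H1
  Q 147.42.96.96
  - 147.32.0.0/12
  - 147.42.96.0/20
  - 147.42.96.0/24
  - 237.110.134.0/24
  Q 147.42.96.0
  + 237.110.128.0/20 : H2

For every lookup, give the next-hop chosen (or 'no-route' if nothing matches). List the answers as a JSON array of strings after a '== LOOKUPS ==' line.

Apply in order:
  + 237.110.0.0/16 (H3) depth=16
  del 237.110.0.0/16 (clear depth 16)
  + 237.110.134.64/26 (H1) depth=26
  Q 237.110.134.71: descend 11101101011011101000011001 ; hops seen [H1] ; pick H1
  del 237.110.134.64/26 (clear depth 26)
  + 147.42.96.0/20 (H1) depth=20
  + 147.42.96.0/25 (H0) depth=25
  + 147.42.96.0/23 (H1) depth=23
  + 237.110.134.0/24 (H2) depth=24
  Q 147.42.96.13: descend 1001001100101010011000000 ; hops seen [H1,H1,H0] ; pick H0
  Q 237.110.134.2: descend 1110110101101110100001100 ; hops seen [H2] ; pick H2
  del 237.110.134.0/24 (clear depth 24)
  del 147.42.96.0/25 (clear depth 25)
  Q 147.42.96.186: descend 100100110010101001100000 ; hops seen [H1,H1] ; pick H1
  Q 147.42.96.66: descend 1001001100101010011000000 ; hops seen [H1,H1] ; pick H1
  + 147.42.96.0/24 (H0) depth=24
  + 147.42.96.96/28 (H0) depth=28
  Q 147.42.96.99: descend 1001001100101010011000000110 ; hops seen [H1,H1,H0,H0] ; pick H0
  Q 147.42.96.96: descend 1001001100101010011000000110 ; hops seen [H1,H1,H0,H0] ; pick H0
  + 237.110.134.0/24 (H0) depth=24
  Q 147.42.96.19: descend 1001001100101010011000000 ; hops seen [H1,H1,H0] ; pick H0
  + 147.32.0.0/12 (H1) depth=12
  Q 147.42.96.96: descend 1001001100101010011000000110 ; hops seen [H1,H1,H1,H0,H0] ; pick H0
  del 147.32.0.0/12 (clear depth 12)
  del 147.42.96.0/20 (clear depth 20)
  del 147.42.96.0/24 (clear depth 24)
  del 237.110.134.0/24 (clear depth 24)
  Q 147.42.96.0: descend 1001001100101010011000000 ; hops seen [H1] ; pick H1
  + 237.110.128.0/20 (H2) depth=20

== LOOKUPS ==
["H1","H0","H2","H1","H1","H0","H0","H0","H0","H1"]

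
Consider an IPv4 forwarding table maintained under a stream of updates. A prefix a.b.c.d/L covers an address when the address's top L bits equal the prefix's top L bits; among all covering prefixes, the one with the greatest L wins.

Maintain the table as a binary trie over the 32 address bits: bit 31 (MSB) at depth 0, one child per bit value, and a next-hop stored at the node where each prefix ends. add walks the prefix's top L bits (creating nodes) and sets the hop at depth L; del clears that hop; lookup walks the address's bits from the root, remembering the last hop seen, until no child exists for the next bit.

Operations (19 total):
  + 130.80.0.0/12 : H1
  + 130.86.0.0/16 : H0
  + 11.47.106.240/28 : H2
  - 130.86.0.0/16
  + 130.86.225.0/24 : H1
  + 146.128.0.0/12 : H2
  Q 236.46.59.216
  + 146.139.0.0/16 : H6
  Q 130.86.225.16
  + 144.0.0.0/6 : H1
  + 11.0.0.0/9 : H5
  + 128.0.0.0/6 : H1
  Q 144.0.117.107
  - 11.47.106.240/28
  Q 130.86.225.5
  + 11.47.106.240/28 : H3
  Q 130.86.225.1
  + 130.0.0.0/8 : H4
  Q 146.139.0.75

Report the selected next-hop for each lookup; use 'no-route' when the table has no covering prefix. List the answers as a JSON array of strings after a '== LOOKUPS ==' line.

Apply in order:
  + 130.80.0.0/12 (H1) depth=12
  + 130.86.0.0/16 (H0) depth=16
  + 11.47.106.240/28 (H2) depth=28
  - 130.86.0.0/16 clear@16
  + 130.86.225.0/24 (H1) depth=24
  + 146.128.0.0/12 (H2) depth=12
  lookup 236.46.59.216: bits 1 walk d0:-→d1:- -> no-route
  + 146.139.0.0/16 (H6) depth=16
  lookup 130.86.225.16: bits 100000100101011011100001 walk d0:-→d1:-→d2:-→d3:-→d4:-→d5:-→d6:-→d7:-→d8:-→d9:-→d10:-→d11:-→d12:H1→d13:-→d14:-→d15:-→d16:-→d17:-→d18:-→d19:-→d20:-→d21:-→d22:-→d23:-→d24:H1 -> H1
  + 144.0.0.0/6 (H1) depth=6
  + 11.0.0.0/9 (H5) depth=9
  + 128.0.0.0/6 (H1) depth=6
  lookup 144.0.117.107: bits 100100 walk d0:-→d1:-→d2:-→d3:-→d4:-→d5:-→d6:H1 -> H1
  - 11.47.106.240/28 clear@28
  lookup 130.86.225.5: bits 100000100101011011100001 walk d0:-→d1:-→d2:-→d3:-→d4:-→d5:-→d6:H1→d7:-→d8:-→d9:-→d10:-→d11:-→d12:H1→d13:-→d14:-→d15:-→d16:-→d17:-→d18:-→d19:-→d20:-→d21:-→d22:-→d23:-→d24:H1 -> H1
  + 11.47.106.240/28 (H3) depth=28
  lookup 130.86.225.1: bits 100000100101011011100001 walk d0:-→d1:-→d2:-→d3:-→d4:-→d5:-→d6:H1→d7:-→d8:-→d9:-→d10:-→d11:-→d12:H1→d13:-→d14:-→d15:-→d16:-→d17:-→d18:-→d19:-→d20:-→d21:-→d22:-→d23:-→d24:H1 -> H1
  + 130.0.0.0/8 (H4) depth=8
  lookup 146.139.0.75: bits 1001001010001011 walk d0:-→d1:-→d2:-→d3:-→d4:-→d5:-→d6:H1→d7:-→d8:-→d9:-→d10:-→d11:-→d12:H2→d13:-→d14:-→d15:-→d16:H6 -> H6

== LOOKUPS ==
["no-route","H1","H1","H1","H1","H6"]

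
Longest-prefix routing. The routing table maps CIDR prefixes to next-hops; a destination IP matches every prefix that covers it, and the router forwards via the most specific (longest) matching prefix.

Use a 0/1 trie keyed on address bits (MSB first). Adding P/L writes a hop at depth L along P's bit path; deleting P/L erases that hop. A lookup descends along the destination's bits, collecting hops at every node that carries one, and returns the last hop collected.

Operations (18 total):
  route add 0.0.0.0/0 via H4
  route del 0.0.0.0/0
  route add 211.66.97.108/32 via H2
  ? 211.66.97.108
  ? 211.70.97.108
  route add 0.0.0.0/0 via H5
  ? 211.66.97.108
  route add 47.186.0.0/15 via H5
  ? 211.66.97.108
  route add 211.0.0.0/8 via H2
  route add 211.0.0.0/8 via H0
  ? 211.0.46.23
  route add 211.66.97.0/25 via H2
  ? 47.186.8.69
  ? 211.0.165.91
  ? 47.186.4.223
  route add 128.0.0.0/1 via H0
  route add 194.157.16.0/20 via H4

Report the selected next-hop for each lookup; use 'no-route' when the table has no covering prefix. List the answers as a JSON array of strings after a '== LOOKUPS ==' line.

Trace:
  + 0.0.0.0/0 (H4) depth=0
  del 0.0.0.0/0 (clear depth 0)
  + 211.66.97.108/32 (H2) depth=32
  Q 211.66.97.108: descend 11010011010000100110000101101100 ; hops seen [H2] ; pick H2
  Q 211.70.97.108: descend 1101001101000 ; hops seen [∅] ; pick no-route
  + 0.0.0.0/0 (H5) depth=0
  Q 211.66.97.108: descend 11010011010000100110000101101100 ; hops seen [H5,H2] ; pick H2
  + 47.186.0.0/15 (H5) depth=15
  Q 211.66.97.108: descend 11010011010000100110000101101100 ; hops seen [H5,H2] ; pick H2
  + 211.0.0.0/8 (H2) depth=8
  + 211.0.0.0/8 (H0) depth=8
  Q 211.0.46.23: descend 110100110 ; hops seen [H5,H0] ; pick H0
  + 211.66.97.0/25 (H2) depth=25
  Q 47.186.8.69: descend 001011111011101 ; hops seen [H5,H5] ; pick H5
  Q 211.0.165.91: descend 110100110 ; hops seen [H5,H0] ; pick H0
  Q 47.186.4.223: descend 001011111011101 ; hops seen [H5,H5] ; pick H5
  + 128.0.0.0/1 (H0) depth=1
  + 194.157.16.0/20 (H4) depth=20

== LOOKUPS ==
["H2","no-route","H2","H2","H0","H5","H0","H5"]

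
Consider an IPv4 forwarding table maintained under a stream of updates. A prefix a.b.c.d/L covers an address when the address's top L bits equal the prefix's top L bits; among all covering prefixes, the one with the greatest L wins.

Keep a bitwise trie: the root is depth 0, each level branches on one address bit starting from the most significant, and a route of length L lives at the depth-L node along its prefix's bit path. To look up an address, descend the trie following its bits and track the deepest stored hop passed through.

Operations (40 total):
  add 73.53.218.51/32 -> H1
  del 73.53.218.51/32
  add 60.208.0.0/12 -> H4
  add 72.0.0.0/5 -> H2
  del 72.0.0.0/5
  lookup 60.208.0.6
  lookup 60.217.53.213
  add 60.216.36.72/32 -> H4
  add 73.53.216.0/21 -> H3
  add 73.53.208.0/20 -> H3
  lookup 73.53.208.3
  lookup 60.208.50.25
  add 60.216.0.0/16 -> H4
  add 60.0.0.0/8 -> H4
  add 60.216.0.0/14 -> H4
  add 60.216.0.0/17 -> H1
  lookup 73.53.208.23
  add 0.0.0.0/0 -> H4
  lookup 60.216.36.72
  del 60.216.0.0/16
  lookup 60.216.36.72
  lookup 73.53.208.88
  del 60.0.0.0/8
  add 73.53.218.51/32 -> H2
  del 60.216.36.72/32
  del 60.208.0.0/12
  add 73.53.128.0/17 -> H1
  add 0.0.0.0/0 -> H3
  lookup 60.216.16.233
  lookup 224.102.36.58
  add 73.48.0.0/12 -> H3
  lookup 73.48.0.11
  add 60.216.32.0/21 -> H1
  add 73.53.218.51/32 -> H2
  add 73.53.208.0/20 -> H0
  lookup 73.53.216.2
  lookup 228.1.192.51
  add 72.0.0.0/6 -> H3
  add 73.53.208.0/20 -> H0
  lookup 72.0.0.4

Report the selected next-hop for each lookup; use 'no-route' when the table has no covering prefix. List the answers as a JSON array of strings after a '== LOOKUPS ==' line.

Process each operation:
  + 73.53.218.51/32 (H1) depth=32
  del 73.53.218.51/32 (clear depth 32)
  + 60.208.0.0/12 (H4) depth=12
  + 72.0.0.0/5 (H2) depth=5
  del 72.0.0.0/5 (clear depth 5)
  Q 60.208.0.6: descend 001111001101 ; hops seen [H4] ; pick H4
  Q 60.217.53.213: descend 001111001101 ; hops seen [H4] ; pick H4
  + 60.216.36.72/32 (H4) depth=32
  + 73.53.216.0/21 (H3) depth=21
  + 73.53.208.0/20 (H3) depth=20
  Q 73.53.208.3: descend 01001001001101011101 ; hops seen [H3] ; pick H3
  Q 60.208.50.25: descend 001111001101 ; hops seen [H4] ; pick H4
  + 60.216.0.0/16 (H4) depth=16
  + 60.0.0.0/8 (H4) depth=8
  + 60.216.0.0/14 (H4) depth=14
  + 60.216.0.0/17 (H1) depth=17
  Q 73.53.208.23: descend 01001001001101011101 ; hops seen [H3] ; pick H3
  + 0.0.0.0/0 (H4) depth=0
  Q 60.216.36.72: descend 00111100110110000010010001001000 ; hops seen [H4,H4,H4,H4,H4,H1,H4] ; pick H4
  del 60.216.0.0/16 (clear depth 16)
  Q 60.216.36.72: descend 00111100110110000010010001001000 ; hops seen [H4,H4,H4,H4,H1,H4] ; pick H4
  Q 73.53.208.88: descend 01001001001101011101 ; hops seen [H4,H3] ; pick H3
  del 60.0.0.0/8 (clear depth 8)
  + 73.53.218.51/32 (H2) depth=32
  del 60.216.36.72/32 (clear depth 32)
  del 60.208.0.0/12 (clear depth 12)
  + 73.53.128.0/17 (H1) depth=17
  + 0.0.0.0/0 (H3) depth=0
  Q 60.216.16.233: descend 001111001101100000 ; hops seen [H3,H4,H1] ; pick H1
  Q 224.102.36.58: descend ε ; hops seen [H3] ; pick H3
  + 73.48.0.0/12 (H3) depth=12
  Q 73.48.0.11: descend 0100100100110 ; hops seen [H3,H3] ; pick H3
  + 60.216.32.0/21 (H1) depth=21
  + 73.53.218.51/32 (H2) depth=32
  + 73.53.208.0/20 (H0) depth=20
  Q 73.53.216.2: descend 0100100100110101110110 ; hops seen [H3,H3,H1,H0,H3] ; pick H3
  Q 228.1.192.51: descend ε ; hops seen [H3] ; pick H3
  + 72.0.0.0/6 (H3) depth=6
  + 73.53.208.0/20 (H0) depth=20
  Q 72.0.0.4: descend 0100100 ; hops seen [H3,H3] ; pick H3

== LOOKUPS ==
["H4","H4","H3","H4","H3","H4","H4","H3","H1","H3","H3","H3","H3","H3"]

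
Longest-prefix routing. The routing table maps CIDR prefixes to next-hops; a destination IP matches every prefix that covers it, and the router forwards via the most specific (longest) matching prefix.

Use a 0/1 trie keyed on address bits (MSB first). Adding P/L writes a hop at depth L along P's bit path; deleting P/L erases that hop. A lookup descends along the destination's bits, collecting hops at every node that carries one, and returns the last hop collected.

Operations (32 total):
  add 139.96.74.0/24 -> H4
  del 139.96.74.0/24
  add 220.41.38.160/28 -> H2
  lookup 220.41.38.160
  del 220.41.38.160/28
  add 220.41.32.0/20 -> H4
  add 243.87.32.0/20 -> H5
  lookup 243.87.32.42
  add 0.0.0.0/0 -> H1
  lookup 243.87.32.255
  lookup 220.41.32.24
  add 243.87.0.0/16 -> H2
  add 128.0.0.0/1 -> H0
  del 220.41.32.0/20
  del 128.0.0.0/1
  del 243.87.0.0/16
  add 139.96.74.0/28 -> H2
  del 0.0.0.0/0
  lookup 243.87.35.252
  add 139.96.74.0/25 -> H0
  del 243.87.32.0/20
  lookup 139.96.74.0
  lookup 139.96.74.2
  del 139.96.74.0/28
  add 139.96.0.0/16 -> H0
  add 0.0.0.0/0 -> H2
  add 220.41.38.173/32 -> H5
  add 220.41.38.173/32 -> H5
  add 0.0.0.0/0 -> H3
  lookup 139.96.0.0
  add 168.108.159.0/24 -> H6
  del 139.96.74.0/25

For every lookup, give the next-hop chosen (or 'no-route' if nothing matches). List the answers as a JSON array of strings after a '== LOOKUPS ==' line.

Apply in order:
  + 139.96.74.0/24 (H4) depth=24
  del 139.96.74.0/24 (clear depth 24)
  + 220.41.38.160/28 (H2) depth=28
  Q 220.41.38.160: descend 1101110000101001001001101010 ; hops seen [H2] ; pick H2
  del 220.41.38.160/28 (clear depth 28)
  + 220.41.32.0/20 (H4) depth=20
  + 243.87.32.0/20 (H5) depth=20
  Q 243.87.32.42: descend 11110011010101110010 ; hops seen [H5] ; pick H5
  + 0.0.0.0/0 (H1) depth=0
  Q 243.87.32.255: descend 11110011010101110010 ; hops seen [H1,H5] ; pick H5
  Q 220.41.32.24: descend 110111000010100100100 ; hops seen [H1,H4] ; pick H4
  + 243.87.0.0/16 (H2) depth=16
  + 128.0.0.0/1 (H0) depth=1
  del 220.41.32.0/20 (clear depth 20)
  del 128.0.0.0/1 (clear depth 1)
  del 243.87.0.0/16 (clear depth 16)
  + 139.96.74.0/28 (H2) depth=28
  del 0.0.0.0/0 (clear depth 0)
  Q 243.87.35.252: descend 11110011010101110010 ; hops seen [H5] ; pick H5
  + 139.96.74.0/25 (H0) depth=25
  del 243.87.32.0/20 (clear depth 20)
  Q 139.96.74.0: descend 1000101101100000010010100000 ; hops seen [H0,H2] ; pick H2
  Q 139.96.74.2: descend 1000101101100000010010100000 ; hops seen [H0,H2] ; pick H2
  del 139.96.74.0/28 (clear depth 28)
  + 139.96.0.0/16 (H0) depth=16
  + 0.0.0.0/0 (H2) depth=0
  + 220.41.38.173/32 (H5) depth=32
  + 220.41.38.173/32 (H5) depth=32
  + 0.0.0.0/0 (H3) depth=0
  Q 139.96.0.0: descend 10001011011000000 ; hops seen [H3,H0] ; pick H0
  + 168.108.159.0/24 (H6) depth=24
  del 139.96.74.0/25 (clear depth 25)

== LOOKUPS ==
["H2","H5","H5","H4","H5","H2","H2","H0"]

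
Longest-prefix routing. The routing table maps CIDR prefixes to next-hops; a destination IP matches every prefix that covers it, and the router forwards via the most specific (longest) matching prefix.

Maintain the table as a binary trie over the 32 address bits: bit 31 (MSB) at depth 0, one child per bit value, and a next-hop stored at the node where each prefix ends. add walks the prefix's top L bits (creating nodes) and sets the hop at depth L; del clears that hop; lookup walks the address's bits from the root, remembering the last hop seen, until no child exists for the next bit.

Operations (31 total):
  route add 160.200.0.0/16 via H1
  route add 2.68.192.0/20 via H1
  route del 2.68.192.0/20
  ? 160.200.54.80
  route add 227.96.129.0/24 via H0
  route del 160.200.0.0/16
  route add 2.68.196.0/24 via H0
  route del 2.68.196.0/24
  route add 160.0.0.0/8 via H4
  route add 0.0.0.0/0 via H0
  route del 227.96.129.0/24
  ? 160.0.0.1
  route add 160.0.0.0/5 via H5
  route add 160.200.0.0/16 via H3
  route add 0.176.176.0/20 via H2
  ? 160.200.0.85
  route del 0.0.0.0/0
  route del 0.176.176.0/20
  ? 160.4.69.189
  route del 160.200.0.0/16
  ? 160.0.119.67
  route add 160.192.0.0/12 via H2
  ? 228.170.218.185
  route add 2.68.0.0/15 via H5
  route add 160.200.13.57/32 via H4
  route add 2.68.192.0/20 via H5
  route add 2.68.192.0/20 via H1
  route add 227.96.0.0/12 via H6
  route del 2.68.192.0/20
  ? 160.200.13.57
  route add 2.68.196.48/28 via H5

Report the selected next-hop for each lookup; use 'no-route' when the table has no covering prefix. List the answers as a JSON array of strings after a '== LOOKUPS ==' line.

Apply in order:
  add 160.200.0.0/16 -> H1 at depth 16
  add 2.68.192.0/20 -> H1 at depth 20
  - 2.68.192.0/20 clear@20
  ? 160.200.54.80  path d0:-→d1:-→d2:-→d3:-→d4:-→d5:-→d6:-→d7:-→d8:-→d9:-→d10:-→d11:-→d12:-→d13:-→d14:-→d15:-→d16:H1  best=H1
  add 227.96.129.0/24 -> H0 at depth 24
  - 160.200.0.0/16 clear@16
  add 2.68.196.0/24 -> H0 at depth 24
  - 2.68.196.0/24 clear@24
  add 160.0.0.0/8 -> H4 at depth 8
  add 0.0.0.0/0 -> H0 at depth 0
  - 227.96.129.0/24 clear@24
  ? 160.0.0.1  path d0:H0→d1:-→d2:-→d3:-→d4:-→d5:-→d6:-→d7:-→d8:H4  best=H4
  add 160.0.0.0/5 -> H5 at depth 5
  add 160.200.0.0/16 -> H3 at depth 16
  add 0.176.176.0/20 -> H2 at depth 20
  ? 160.200.0.85  path d0:H0→d1:-→d2:-→d3:-→d4:-→d5:H5→d6:-→d7:-→d8:H4→d9:-→d10:-→d11:-→d12:-→d13:-→d14:-→d15:-→d16:H3  best=H3
  - 0.0.0.0/0 clear@0
  - 0.176.176.0/20 clear@20
  ? 160.4.69.189  path d0:-→d1:-→d2:-→d3:-→d4:-→d5:H5→d6:-→d7:-→d8:H4  best=H4
  - 160.200.0.0/16 clear@16
  ? 160.0.119.67  path d0:-→d1:-→d2:-→d3:-→d4:-→d5:H5→d6:-→d7:-→d8:H4  best=H4
  add 160.192.0.0/12 -> H2 at depth 12
  ? 228.170.218.185  path d0:-→d1:-→d2:-→d3:-→d4:-→d5:-  best=no-route
  add 2.68.0.0/15 -> H5 at depth 15
  add 160.200.13.57/32 -> H4 at depth 32
  add 2.68.192.0/20 -> H5 at depth 20
  add 2.68.192.0/20 -> H1 at depth 20
  add 227.96.0.0/12 -> H6 at depth 12
  - 2.68.192.0/20 clear@20
  ? 160.200.13.57  path d0:-→d1:-→d2:-→d3:-→d4:-→d5:H5→d6:-→d7:-→d8:H4→d9:-→d10:-→d11:-→d12:H2→d13:-→d14:-→d15:-→d16:-→d17:-→d18:-→d19:-→d20:-→d21:-→d22:-→d23:-→d24:-→d25:-→d26:-→d27:-→d28:-→d29:-→d30:-→d31:-→d32:H4  best=H4
  add 2.68.196.48/28 -> H5 at depth 28

== LOOKUPS ==
["H1","H4","H3","H4","H4","no-route","H4"]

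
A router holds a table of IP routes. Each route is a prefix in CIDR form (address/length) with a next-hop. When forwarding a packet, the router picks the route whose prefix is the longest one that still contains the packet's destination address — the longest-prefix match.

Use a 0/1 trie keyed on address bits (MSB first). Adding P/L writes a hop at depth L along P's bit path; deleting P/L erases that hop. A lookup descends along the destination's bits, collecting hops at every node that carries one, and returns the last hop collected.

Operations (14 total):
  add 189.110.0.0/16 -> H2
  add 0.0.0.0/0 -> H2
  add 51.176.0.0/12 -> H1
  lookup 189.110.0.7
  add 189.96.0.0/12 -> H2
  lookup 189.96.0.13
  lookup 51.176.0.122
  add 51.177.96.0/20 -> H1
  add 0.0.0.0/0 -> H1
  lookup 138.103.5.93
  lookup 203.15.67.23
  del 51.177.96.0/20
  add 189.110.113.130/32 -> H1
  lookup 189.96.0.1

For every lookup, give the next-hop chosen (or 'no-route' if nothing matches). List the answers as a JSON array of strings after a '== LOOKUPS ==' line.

Trace:
  add 189.110.0.0/16 -> H2 at depth 16
  add 0.0.0.0/0 -> H2 at depth 0
  add 51.176.0.0/12 -> H1 at depth 12
  ? 189.110.0.7  path d0:H2→d1:-→d2:-→d3:-→d4:-→d5:-→d6:-→d7:-→d8:-→d9:-→d10:-→d11:-→d12:-→d13:-→d14:-→d15:-→d16:H2  best=H2
  add 189.96.0.0/12 -> H2 at depth 12
  ? 189.96.0.13  path d0:H2→d1:-→d2:-→d3:-→d4:-→d5:-→d6:-→d7:-→d8:-→d9:-→d10:-→d11:-→d12:H2  best=H2
  ? 51.176.0.122  path d0:H2→d1:-→d2:-→d3:-→d4:-→d5:-→d6:-→d7:-→d8:-→d9:-→d10:-→d11:-→d12:H1  best=H1
  add 51.177.96.0/20 -> H1 at depth 20
  add 0.0.0.0/0 -> H1 at depth 0
  ? 138.103.5.93  path d0:H1→d1:-→d2:-  best=H1
  ? 203.15.67.23  path d0:H1→d1:-  best=H1
  - 51.177.96.0/20 clear@20
  add 189.110.113.130/32 -> H1 at depth 32
  ? 189.96.0.1  path d0:H1→d1:-→d2:-→d3:-→d4:-→d5:-→d6:-→d7:-→d8:-→d9:-→d10:-→d11:-→d12:H2  best=H2

== LOOKUPS ==
["H2","H2","H1","H1","H1","H2"]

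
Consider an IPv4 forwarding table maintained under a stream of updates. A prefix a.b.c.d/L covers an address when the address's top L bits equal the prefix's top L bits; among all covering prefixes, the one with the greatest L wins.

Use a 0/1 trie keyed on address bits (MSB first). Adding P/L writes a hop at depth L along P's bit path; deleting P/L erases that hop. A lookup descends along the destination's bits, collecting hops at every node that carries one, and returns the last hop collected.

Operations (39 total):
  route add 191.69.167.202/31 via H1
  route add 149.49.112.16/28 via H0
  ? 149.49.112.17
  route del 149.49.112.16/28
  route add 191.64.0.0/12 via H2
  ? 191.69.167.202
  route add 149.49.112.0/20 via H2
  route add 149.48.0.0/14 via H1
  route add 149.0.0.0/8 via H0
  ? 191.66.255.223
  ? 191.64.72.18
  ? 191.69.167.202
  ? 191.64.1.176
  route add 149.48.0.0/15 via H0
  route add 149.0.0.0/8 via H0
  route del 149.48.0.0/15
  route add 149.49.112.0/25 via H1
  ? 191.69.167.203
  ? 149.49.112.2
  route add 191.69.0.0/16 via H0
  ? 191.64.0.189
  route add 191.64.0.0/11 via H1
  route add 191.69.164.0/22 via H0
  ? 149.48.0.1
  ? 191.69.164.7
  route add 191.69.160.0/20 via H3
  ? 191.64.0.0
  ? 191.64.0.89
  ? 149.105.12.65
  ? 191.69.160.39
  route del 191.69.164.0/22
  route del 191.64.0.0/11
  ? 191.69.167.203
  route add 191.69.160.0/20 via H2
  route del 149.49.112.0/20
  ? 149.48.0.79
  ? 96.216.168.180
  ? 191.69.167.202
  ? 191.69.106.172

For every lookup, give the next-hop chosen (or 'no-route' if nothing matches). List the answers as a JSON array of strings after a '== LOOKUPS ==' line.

Process each operation:
  add 191.69.167.202/31 -> H1 at depth 31
  add 149.49.112.16/28 -> H0 at depth 28
  Q 149.49.112.17: descend 1001010100110001011100000001 ; hops seen [H0] ; pick H0
  - 149.49.112.16/28 clear@28
  add 191.64.0.0/12 -> H2 at depth 12
  Q 191.69.167.202: descend 1011111101000101101001111100101 ; hops seen [H2,H1] ; pick H1
  add 149.49.112.0/20 -> H2 at depth 20
  add 149.48.0.0/14 -> H1 at depth 14
  add 149.0.0.0/8 -> H0 at depth 8
  Q 191.66.255.223: descend 1011111101000 ; hops seen [H2] ; pick H2
  Q 191.64.72.18: descend 1011111101000 ; hops seen [H2] ; pick H2
  Q 191.69.167.202: descend 1011111101000101101001111100101 ; hops seen [H2,H1] ; pick H1
  Q 191.64.1.176: descend 1011111101000 ; hops seen [H2] ; pick H2
  add 149.48.0.0/15 -> H0 at depth 15
  add 149.0.0.0/8 -> H0 at depth 8
  - 149.48.0.0/15 clear@15
  add 149.49.112.0/25 -> H1 at depth 25
  Q 191.69.167.203: descend 1011111101000101101001111100101 ; hops seen [H2,H1] ; pick H1
  Q 149.49.112.2: descend 100101010011000101110000000 ; hops seen [H0,H1,H2,H1] ; pick H1
  add 191.69.0.0/16 -> H0 at depth 16
  Q 191.64.0.189: descend 1011111101000 ; hops seen [H2] ; pick H2
  add 191.64.0.0/11 -> H1 at depth 11
  add 191.69.164.0/22 -> H0 at depth 22
  Q 149.48.0.1: descend 100101010011000 ; hops seen [H0,H1] ; pick H1
  Q 191.69.164.7: descend 1011111101000101101001 ; hops seen [H1,H2,H0,H0] ; pick H0
  add 191.69.160.0/20 -> H3 at depth 20
  Q 191.64.0.0: descend 1011111101000 ; hops seen [H1,H2] ; pick H2
  Q 191.64.0.89: descend 1011111101000 ; hops seen [H1,H2] ; pick H2
  Q 149.105.12.65: descend 100101010 ; hops seen [H0] ; pick H0
  Q 191.69.160.39: descend 101111110100010110100 ; hops seen [H1,H2,H0,H3] ; pick H3
  - 191.69.164.0/22 clear@22
  - 191.64.0.0/11 clear@11
  Q 191.69.167.203: descend 1011111101000101101001111100101 ; hops seen [H2,H0,H3,H1] ; pick H1
  add 191.69.160.0/20 -> H2 at depth 20
  - 149.49.112.0/20 clear@20
  Q 149.48.0.79: descend 100101010011000 ; hops seen [H0,H1] ; pick H1
  Q 96.216.168.180: descend ε ; hops seen [∅] ; pick no-route
  Q 191.69.167.202: descend 1011111101000101101001111100101 ; hops seen [H2,H0,H2,H1] ; pick H1
  Q 191.69.106.172: descend 1011111101000101 ; hops seen [H2,H0] ; pick H0

== LOOKUPS ==
["H0","H1","H2","H2","H1","H2","H1","H1","H2","H1","H0","H2","H2","H0","H3","H1","H1","no-route","H1","H0"]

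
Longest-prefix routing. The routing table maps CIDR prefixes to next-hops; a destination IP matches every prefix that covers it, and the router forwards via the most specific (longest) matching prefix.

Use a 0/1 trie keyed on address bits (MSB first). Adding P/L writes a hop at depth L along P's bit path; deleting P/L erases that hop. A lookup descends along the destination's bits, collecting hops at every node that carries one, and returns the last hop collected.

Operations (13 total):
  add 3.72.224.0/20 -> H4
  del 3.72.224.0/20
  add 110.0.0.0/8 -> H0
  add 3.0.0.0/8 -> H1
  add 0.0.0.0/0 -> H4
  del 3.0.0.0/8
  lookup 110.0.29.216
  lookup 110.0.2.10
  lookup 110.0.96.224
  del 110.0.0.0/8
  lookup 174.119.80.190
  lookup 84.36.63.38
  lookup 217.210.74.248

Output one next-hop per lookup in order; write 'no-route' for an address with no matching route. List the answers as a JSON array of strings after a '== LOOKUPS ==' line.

Trace:
  + 3.72.224.0/20 (H4) depth=20
  - 3.72.224.0/20 clear@20
  + 110.0.0.0/8 (H0) depth=8
  + 3.0.0.0/8 (H1) depth=8
  + 0.0.0.0/0 (H4) depth=0
  - 3.0.0.0/8 clear@8
  lookup 110.0.29.216: bits 01101110 walk d0:H4→d1:-→d2:-→d3:-→d4:-→d5:-→d6:-→d7:-→d8:H0 -> H0
  lookup 110.0.2.10: bits 01101110 walk d0:H4→d1:-→d2:-→d3:-→d4:-→d5:-→d6:-→d7:-→d8:H0 -> H0
  lookup 110.0.96.224: bits 01101110 walk d0:H4→d1:-→d2:-→d3:-→d4:-→d5:-→d6:-→d7:-→d8:H0 -> H0
  - 110.0.0.0/8 clear@8
  lookup 174.119.80.190: bits ε walk d0:H4 -> H4
  lookup 84.36.63.38: bits 01 walk d0:H4→d1:-→d2:- -> H4
  lookup 217.210.74.248: bits ε walk d0:H4 -> H4

== LOOKUPS ==
["H0","H0","H0","H4","H4","H4"]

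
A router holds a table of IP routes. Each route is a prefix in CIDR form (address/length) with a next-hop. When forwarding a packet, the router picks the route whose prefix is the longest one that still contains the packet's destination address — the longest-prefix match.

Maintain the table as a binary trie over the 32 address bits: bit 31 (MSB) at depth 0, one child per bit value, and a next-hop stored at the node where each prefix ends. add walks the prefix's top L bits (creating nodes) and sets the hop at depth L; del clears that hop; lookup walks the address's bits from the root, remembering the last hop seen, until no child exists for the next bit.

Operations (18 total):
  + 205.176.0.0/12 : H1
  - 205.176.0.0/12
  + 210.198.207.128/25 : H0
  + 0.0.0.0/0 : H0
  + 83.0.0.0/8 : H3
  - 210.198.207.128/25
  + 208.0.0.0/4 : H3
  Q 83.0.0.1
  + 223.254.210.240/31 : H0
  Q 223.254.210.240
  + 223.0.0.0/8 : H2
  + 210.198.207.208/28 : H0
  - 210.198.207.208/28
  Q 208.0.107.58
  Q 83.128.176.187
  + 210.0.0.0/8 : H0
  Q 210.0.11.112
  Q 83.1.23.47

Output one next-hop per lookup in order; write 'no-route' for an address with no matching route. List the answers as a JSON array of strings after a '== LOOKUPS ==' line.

Trace:
  add 205.176.0.0/12 -> H1 at depth 12
  del 205.176.0.0/12 (clear depth 12)
  add 210.198.207.128/25 -> H0 at depth 25
  add 0.0.0.0/0 -> H0 at depth 0
  add 83.0.0.0/8 -> H3 at depth 8
  del 210.198.207.128/25 (clear depth 25)
  add 208.0.0.0/4 -> H3 at depth 4
  lookup 83.0.0.1: bits 01010011 walk d0:H0→d1:-→d2:-→d3:-→d4:-→d5:-→d6:-→d7:-→d8:H3 -> H3
  add 223.254.210.240/31 -> H0 at depth 31
  lookup 223.254.210.240: bits 1101111111111110110100101111000 walk d0:H0→d1:-→d2:-→d3:-→d4:H3→d5:-→d6:-→d7:-→d8:-→d9:-→d10:-→d11:-→d12:-→d13:-→d14:-→d15:-→d16:-→d17:-→d18:-→d19:-→d20:-→d21:-→d22:-→d23:-→d24:-→d25:-→d26:-→d27:-→d28:-→d29:-→d30:-→d31:H0 -> H0
  add 223.0.0.0/8 -> H2 at depth 8
  add 210.198.207.208/28 -> H0 at depth 28
  del 210.198.207.208/28 (clear depth 28)
  lookup 208.0.107.58: bits 110100 walk d0:H0→d1:-→d2:-→d3:-→d4:H3→d5:-→d6:- -> H3
  lookup 83.128.176.187: bits 01010011 walk d0:H0→d1:-→d2:-→d3:-→d4:-→d5:-→d6:-→d7:-→d8:H3 -> H3
  add 210.0.0.0/8 -> H0 at depth 8
  lookup 210.0.11.112: bits 11010010 walk d0:H0→d1:-→d2:-→d3:-→d4:H3→d5:-→d6:-→d7:-→d8:H0 -> H0
  lookup 83.1.23.47: bits 01010011 walk d0:H0→d1:-→d2:-→d3:-→d4:-→d5:-→d6:-→d7:-→d8:H3 -> H3

== LOOKUPS ==
["H3","H0","H3","H3","H0","H3"]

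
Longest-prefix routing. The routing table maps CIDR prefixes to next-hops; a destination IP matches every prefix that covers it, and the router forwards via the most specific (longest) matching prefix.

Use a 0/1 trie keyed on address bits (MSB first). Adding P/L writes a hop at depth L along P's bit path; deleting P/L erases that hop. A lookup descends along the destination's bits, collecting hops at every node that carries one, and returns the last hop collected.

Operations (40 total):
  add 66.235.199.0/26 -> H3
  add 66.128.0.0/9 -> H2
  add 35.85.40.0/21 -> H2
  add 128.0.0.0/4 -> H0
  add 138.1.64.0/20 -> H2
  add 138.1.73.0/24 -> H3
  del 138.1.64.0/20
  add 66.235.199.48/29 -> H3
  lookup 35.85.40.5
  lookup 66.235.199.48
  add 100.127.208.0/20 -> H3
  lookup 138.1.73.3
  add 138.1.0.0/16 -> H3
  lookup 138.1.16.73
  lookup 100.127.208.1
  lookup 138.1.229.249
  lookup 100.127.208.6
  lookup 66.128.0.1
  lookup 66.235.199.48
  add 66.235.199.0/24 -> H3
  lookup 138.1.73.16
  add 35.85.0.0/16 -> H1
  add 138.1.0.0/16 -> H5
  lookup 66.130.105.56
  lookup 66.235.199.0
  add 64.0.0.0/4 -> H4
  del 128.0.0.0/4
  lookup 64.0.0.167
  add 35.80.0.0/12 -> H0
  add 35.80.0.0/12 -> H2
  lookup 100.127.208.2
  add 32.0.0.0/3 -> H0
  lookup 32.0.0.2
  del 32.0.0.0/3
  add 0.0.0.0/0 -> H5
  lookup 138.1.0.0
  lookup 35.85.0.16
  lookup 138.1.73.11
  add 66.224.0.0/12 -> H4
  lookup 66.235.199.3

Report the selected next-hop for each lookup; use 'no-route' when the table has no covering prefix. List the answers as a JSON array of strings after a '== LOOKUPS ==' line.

Trace:
  + 66.235.199.0/26 (H3) depth=26
  + 66.128.0.0/9 (H2) depth=9
  + 35.85.40.0/21 (H2) depth=21
  + 128.0.0.0/4 (H0) depth=4
  + 138.1.64.0/20 (H2) depth=20
  + 138.1.73.0/24 (H3) depth=24
  del 138.1.64.0/20 (clear depth 20)
  + 66.235.199.48/29 (H3) depth=29
  Q 35.85.40.5: descend 001000110101010100101 ; hops seen [H2] ; pick H2
  Q 66.235.199.48: descend 01000010111010111100011100110 ; hops seen [H2,H3,H3] ; pick H3
  + 100.127.208.0/20 (H3) depth=20
  Q 138.1.73.3: descend 100010100000000101001001 ; hops seen [H0,H3] ; pick H3
  + 138.1.0.0/16 (H3) depth=16
  Q 138.1.16.73: descend 10001010000000010 ; hops seen [H0,H3] ; pick H3
  Q 100.127.208.1: descend 01100100011111111101 ; hops seen [H3] ; pick H3
  Q 138.1.229.249: descend 1000101000000001 ; hops seen [H0,H3] ; pick H3
  Q 100.127.208.6: descend 01100100011111111101 ; hops seen [H3] ; pick H3
  Q 66.128.0.1: descend 010000101 ; hops seen [H2] ; pick H2
  Q 66.235.199.48: descend 01000010111010111100011100110 ; hops seen [H2,H3,H3] ; pick H3
  + 66.235.199.0/24 (H3) depth=24
  Q 138.1.73.16: descend 100010100000000101001001 ; hops seen [H0,H3,H3] ; pick H3
  + 35.85.0.0/16 (H1) depth=16
  + 138.1.0.0/16 (H5) depth=16
  Q 66.130.105.56: descend 010000101 ; hops seen [H2] ; pick H2
  Q 66.235.199.0: descend 01000010111010111100011100 ; hops seen [H2,H3,H3] ; pick H3
  + 64.0.0.0/4 (H4) depth=4
  del 128.0.0.0/4 (clear depth 4)
  Q 64.0.0.167: descend 010000 ; hops seen [H4] ; pick H4
  + 35.80.0.0/12 (H0) depth=12
  + 35.80.0.0/12 (H2) depth=12
  Q 100.127.208.2: descend 01100100011111111101 ; hops seen [H3] ; pick H3
  + 32.0.0.0/3 (H0) depth=3
  Q 32.0.0.2: descend 001000 ; hops seen [H0] ; pick H0
  del 32.0.0.0/3 (clear depth 3)
  + 0.0.0.0/0 (H5) depth=0
  Q 138.1.0.0: descend 10001010000000010 ; hops seen [H5,H5] ; pick H5
  Q 35.85.0.16: descend 001000110101010100 ; hops seen [H5,H2,H1] ; pick H1
  Q 138.1.73.11: descend 100010100000000101001001 ; hops seen [H5,H5,H3] ; pick H3
  + 66.224.0.0/12 (H4) depth=12
  Q 66.235.199.3: descend 01000010111010111100011100 ; hops seen [H5,H4,H2,H4,H3,H3] ; pick H3

== LOOKUPS ==
["H2","H3","H3","H3","H3","H3","H3","H2","H3","H3","H2","H3","H4","H3","H0","H5","H1","H3","H3"]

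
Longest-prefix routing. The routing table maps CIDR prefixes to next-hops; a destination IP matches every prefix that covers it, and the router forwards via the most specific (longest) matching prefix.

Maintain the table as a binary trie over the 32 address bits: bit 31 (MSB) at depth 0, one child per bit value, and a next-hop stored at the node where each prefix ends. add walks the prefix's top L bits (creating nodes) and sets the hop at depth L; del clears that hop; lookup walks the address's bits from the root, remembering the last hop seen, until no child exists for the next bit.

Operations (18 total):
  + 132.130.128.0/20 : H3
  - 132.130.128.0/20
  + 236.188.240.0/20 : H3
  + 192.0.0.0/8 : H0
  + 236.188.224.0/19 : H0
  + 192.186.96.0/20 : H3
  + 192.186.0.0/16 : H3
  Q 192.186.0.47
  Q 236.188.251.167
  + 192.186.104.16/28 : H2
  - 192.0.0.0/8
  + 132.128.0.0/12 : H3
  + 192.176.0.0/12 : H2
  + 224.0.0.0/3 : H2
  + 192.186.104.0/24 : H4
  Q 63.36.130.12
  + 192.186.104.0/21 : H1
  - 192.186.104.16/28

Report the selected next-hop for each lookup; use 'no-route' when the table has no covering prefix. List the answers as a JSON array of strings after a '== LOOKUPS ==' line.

Trace:
  add 132.130.128.0/20 -> H3 at depth 20
  del 132.130.128.0/20 (clear depth 20)
  add 236.188.240.0/20 -> H3 at depth 20
  add 192.0.0.0/8 -> H0 at depth 8
  add 236.188.224.0/19 -> H0 at depth 19
  add 192.186.96.0/20 -> H3 at depth 20
  add 192.186.0.0/16 -> H3 at depth 16
  ? 192.186.0.47  path d0:-→d1:-→d2:-→d3:-→d4:-→d5:-→d6:-→d7:-→d8:H0→d9:-→d10:-→d11:-→d12:-→d13:-→d14:-→d15:-→d16:H3→d17:-  best=H3
  ? 236.188.251.167  path d0:-→d1:-→d2:-→d3:-→d4:-→d5:-→d6:-→d7:-→d8:-→d9:-→d10:-→d11:-→d12:-→d13:-→d14:-→d15:-→d16:-→d17:-→d18:-→d19:H0→d20:H3  best=H3
  add 192.186.104.16/28 -> H2 at depth 28
  del 192.0.0.0/8 (clear depth 8)
  add 132.128.0.0/12 -> H3 at depth 12
  add 192.176.0.0/12 -> H2 at depth 12
  add 224.0.0.0/3 -> H2 at depth 3
  add 192.186.104.0/24 -> H4 at depth 24
  ? 63.36.130.12  path d0:-  best=no-route
  add 192.186.104.0/21 -> H1 at depth 21
  del 192.186.104.16/28 (clear depth 28)

== LOOKUPS ==
["H3","H3","no-route"]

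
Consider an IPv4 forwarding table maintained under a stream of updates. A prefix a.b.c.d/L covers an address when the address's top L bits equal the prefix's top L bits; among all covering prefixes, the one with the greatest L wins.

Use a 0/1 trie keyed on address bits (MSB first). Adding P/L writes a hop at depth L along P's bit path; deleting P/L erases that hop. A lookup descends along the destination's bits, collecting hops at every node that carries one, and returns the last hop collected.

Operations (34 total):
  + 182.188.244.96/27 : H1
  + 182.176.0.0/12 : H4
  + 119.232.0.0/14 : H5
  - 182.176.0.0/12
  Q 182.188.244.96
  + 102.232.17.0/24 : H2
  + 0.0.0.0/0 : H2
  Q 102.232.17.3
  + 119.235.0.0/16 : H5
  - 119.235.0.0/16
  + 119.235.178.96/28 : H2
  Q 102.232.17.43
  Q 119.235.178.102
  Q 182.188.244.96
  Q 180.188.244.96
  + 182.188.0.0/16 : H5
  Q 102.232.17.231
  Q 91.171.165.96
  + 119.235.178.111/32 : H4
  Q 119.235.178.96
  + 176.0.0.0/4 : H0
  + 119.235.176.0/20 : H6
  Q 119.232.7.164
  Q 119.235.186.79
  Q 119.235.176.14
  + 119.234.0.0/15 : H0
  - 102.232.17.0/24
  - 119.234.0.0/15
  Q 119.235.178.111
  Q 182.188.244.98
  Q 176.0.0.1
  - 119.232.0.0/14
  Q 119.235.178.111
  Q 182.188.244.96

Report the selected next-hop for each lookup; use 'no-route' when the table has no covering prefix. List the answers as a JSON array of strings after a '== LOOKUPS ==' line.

Process each operation:
  add 182.188.244.96/27 -> H1 at depth 27
  add 182.176.0.0/12 -> H4 at depth 12
  add 119.232.0.0/14 -> H5 at depth 14
  del 182.176.0.0/12 (clear depth 12)
  lookup 182.188.244.96: bits 101101101011110011110100011 walk d0:-→d1:-→d2:-→d3:-→d4:-→d5:-→d6:-→d7:-→d8:-→d9:-→d10:-→d11:-→d12:-→d13:-→d14:-→d15:-→d16:-→d17:-→d18:-→d19:-→d20:-→d21:-→d22:-→d23:-→d24:-→d25:-→d26:-→d27:H1 -> H1
  add 102.232.17.0/24 -> H2 at depth 24
  add 0.0.0.0/0 -> H2 at depth 0
  lookup 102.232.17.3: bits 011001101110100000010001 walk d0:H2→d1:-→d2:-→d3:-→d4:-→d5:-→d6:-→d7:-→d8:-→d9:-→d10:-→d11:-→d12:-→d13:-→d14:-→d15:-→d16:-→d17:-→d18:-→d19:-→d20:-→d21:-→d22:-→d23:-→d24:H2 -> H2
  add 119.235.0.0/16 -> H5 at depth 16
  del 119.235.0.0/16 (clear depth 16)
  add 119.235.178.96/28 -> H2 at depth 28
  lookup 102.232.17.43: bits 011001101110100000010001 walk d0:H2→d1:-→d2:-→d3:-→d4:-→d5:-→d6:-→d7:-→d8:-→d9:-→d10:-→d11:-→d12:-→d13:-→d14:-→d15:-→d16:-→d17:-→d18:-→d19:-→d20:-→d21:-→d22:-→d23:-→d24:H2 -> H2
  lookup 119.235.178.102: bits 0111011111101011101100100110 walk d0:H2→d1:-→d2:-→d3:-→d4:-→d5:-→d6:-→d7:-→d8:-→d9:-→d10:-→d11:-→d12:-→d13:-→d14:H5→d15:-→d16:-→d17:-→d18:-→d19:-→d20:-→d21:-→d22:-→d23:-→d24:-→d25:-→d26:-→d27:-→d28:H2 -> H2
  lookup 182.188.244.96: bits 101101101011110011110100011 walk d0:H2→d1:-→d2:-→d3:-→d4:-→d5:-→d6:-→d7:-→d8:-→d9:-→d10:-→d11:-→d12:-→d13:-→d14:-→d15:-→d16:-→d17:-→d18:-→d19:-→d20:-→d21:-→d22:-→d23:-→d24:-→d25:-→d26:-→d27:H1 -> H1
  lookup 180.188.244.96: bits 101101 walk d0:H2→d1:-→d2:-→d3:-→d4:-→d5:-→d6:- -> H2
  add 182.188.0.0/16 -> H5 at depth 16
  lookup 102.232.17.231: bits 011001101110100000010001 walk d0:H2→d1:-→d2:-→d3:-→d4:-→d5:-→d6:-→d7:-→d8:-→d9:-→d10:-→d11:-→d12:-→d13:-→d14:-→d15:-→d16:-→d17:-→d18:-→d19:-→d20:-→d21:-→d22:-→d23:-→d24:H2 -> H2
  lookup 91.171.165.96: bits 01 walk d0:H2→d1:-→d2:- -> H2
  add 119.235.178.111/32 -> H4 at depth 32
  lookup 119.235.178.96: bits 0111011111101011101100100110 walk d0:H2→d1:-→d2:-→d3:-→d4:-→d5:-→d6:-→d7:-→d8:-→d9:-→d10:-→d11:-→d12:-→d13:-→d14:H5→d15:-→d16:-→d17:-→d18:-→d19:-→d20:-→d21:-→d22:-→d23:-→d24:-→d25:-→d26:-→d27:-→d28:H2 -> H2
  add 176.0.0.0/4 -> H0 at depth 4
  add 119.235.176.0/20 -> H6 at depth 20
  lookup 119.232.7.164: bits 01110111111010 walk d0:H2→d1:-→d2:-→d3:-→d4:-→d5:-→d6:-→d7:-→d8:-→d9:-→d10:-→d11:-→d12:-→d13:-→d14:H5 -> H5
  lookup 119.235.186.79: bits 01110111111010111011 walk d0:H2→d1:-→d2:-→d3:-→d4:-→d5:-→d6:-→d7:-→d8:-→d9:-→d10:-→d11:-→d12:-→d13:-→d14:H5→d15:-→d16:-→d17:-→d18:-→d19:-→d20:H6 -> H6
  lookup 119.235.176.14: bits 0111011111101011101100 walk d0:H2→d1:-→d2:-→d3:-→d4:-→d5:-→d6:-→d7:-→d8:-→d9:-→d10:-→d11:-→d12:-→d13:-→d14:H5→d15:-→d16:-→d17:-→d18:-→d19:-→d20:H6→d21:-→d22:- -> H6
  add 119.234.0.0/15 -> H0 at depth 15
  del 102.232.17.0/24 (clear depth 24)
  del 119.234.0.0/15 (clear depth 15)
  lookup 119.235.178.111: bits 01110111111010111011001001101111 walk d0:H2→d1:-→d2:-→d3:-→d4:-→d5:-→d6:-→d7:-→d8:-→d9:-→d10:-→d11:-→d12:-→d13:-→d14:H5→d15:-→d16:-→d17:-→d18:-→d19:-→d20:H6→d21:-→d22:-→d23:-→d24:-→d25:-→d26:-→d27:-→d28:H2→d29:-→d30:-→d31:-→d32:H4 -> H4
  lookup 182.188.244.98: bits 101101101011110011110100011 walk d0:H2→d1:-→d2:-→d3:-→d4:H0→d5:-→d6:-→d7:-→d8:-→d9:-→d10:-→d11:-→d12:-→d13:-→d14:-→d15:-→d16:H5→d17:-→d18:-→d19:-→d20:-→d21:-→d22:-→d23:-→d24:-→d25:-→d26:-→d27:H1 -> H1
  lookup 176.0.0.1: bits 10110 walk d0:H2→d1:-→d2:-→d3:-→d4:H0→d5:- -> H0
  del 119.232.0.0/14 (clear depth 14)
  lookup 119.235.178.111: bits 01110111111010111011001001101111 walk d0:H2→d1:-→d2:-→d3:-→d4:-→d5:-→d6:-→d7:-→d8:-→d9:-→d10:-→d11:-→d12:-→d13:-→d14:-→d15:-→d16:-→d17:-→d18:-→d19:-→d20:H6→d21:-→d22:-→d23:-→d24:-→d25:-→d26:-→d27:-→d28:H2→d29:-→d30:-→d31:-→d32:H4 -> H4
  lookup 182.188.244.96: bits 101101101011110011110100011 walk d0:H2→d1:-→d2:-→d3:-→d4:H0→d5:-→d6:-→d7:-→d8:-→d9:-→d10:-→d11:-→d12:-→d13:-→d14:-→d15:-→d16:H5→d17:-→d18:-→d19:-→d20:-→d21:-→d22:-→d23:-→d24:-→d25:-→d26:-→d27:H1 -> H1

== LOOKUPS ==
["H1","H2","H2","H2","H1","H2","H2","H2","H2","H5","H6","H6","H4","H1","H0","H4","H1"]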